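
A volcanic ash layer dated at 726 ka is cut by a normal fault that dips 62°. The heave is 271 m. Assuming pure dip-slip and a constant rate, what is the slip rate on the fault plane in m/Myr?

795 m/Myr

dip-slip = heave / cos(dip) = 271 m / cos(62°) = 577.2 m
rate = 577.2 m / 726 ka = 0.000795 m/yr = 795 m/Myr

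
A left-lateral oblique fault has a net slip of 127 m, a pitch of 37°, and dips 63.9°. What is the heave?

dip-slip = net slip × sin(rake) = 127 m × sin(37°) = 76.43 m
heave = dip-slip × cos(dip) = 76.43 × cos(63.9°) = 33.6 m

33.6 m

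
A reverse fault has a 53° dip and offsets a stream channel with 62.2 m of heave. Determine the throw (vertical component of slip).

throw = heave × tan(dip) = 62.2 × tan(53°) = 82.5 m

82.5 m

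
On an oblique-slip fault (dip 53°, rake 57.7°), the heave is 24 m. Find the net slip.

dip-slip = heave / cos(dip) = 24 / cos(53°) = 39.88 m
net slip = dip-slip / sin(rake) = 39.88 / sin(57.7°) = 47.2 m

47.2 m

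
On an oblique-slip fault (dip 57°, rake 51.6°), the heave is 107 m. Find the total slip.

251 m

dip-slip = heave / cos(dip) = 107 / cos(57°) = 196.5 m
net slip = dip-slip / sin(rake) = 196.5 / sin(51.6°) = 251 m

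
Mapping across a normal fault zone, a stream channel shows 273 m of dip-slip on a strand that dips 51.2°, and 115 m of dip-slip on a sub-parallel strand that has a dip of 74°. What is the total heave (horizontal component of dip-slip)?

203 m

heave_A = 273 × cos(51.2°) = 171.1 m
heave_B = 115 × cos(74°) = 31.70 m
total = 171.1 + 31.70 = 203 m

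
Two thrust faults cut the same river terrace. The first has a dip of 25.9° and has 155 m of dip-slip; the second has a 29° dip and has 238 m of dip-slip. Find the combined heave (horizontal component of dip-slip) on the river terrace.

heave_A = 155 × cos(25.9°) = 139.4 m
heave_B = 238 × cos(29°) = 208.2 m
total = 139.4 + 208.2 = 348 m

348 m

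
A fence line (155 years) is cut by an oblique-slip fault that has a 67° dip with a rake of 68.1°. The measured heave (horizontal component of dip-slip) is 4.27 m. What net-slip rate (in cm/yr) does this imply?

7.60 cm/yr

dip-slip = heave / cos(dip) = 4.27 / cos(67°) = 10.93 m
net slip = dip-slip / sin(rake) = 10.93 / sin(68.1°) = 11.78 m
rate = 11.78 m / 155 years = 0.0760 m/yr = 7.60 cm/yr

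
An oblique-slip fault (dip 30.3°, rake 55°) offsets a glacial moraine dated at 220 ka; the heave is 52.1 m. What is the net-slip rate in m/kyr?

0.335 m/kyr

dip-slip = heave / cos(dip) = 52.1 / cos(30.3°) = 60.34 m
net slip = dip-slip / sin(rake) = 60.34 / sin(55°) = 73.67 m
rate = 73.67 m / 220 ka = 0.000335 m/yr = 0.335 m/kyr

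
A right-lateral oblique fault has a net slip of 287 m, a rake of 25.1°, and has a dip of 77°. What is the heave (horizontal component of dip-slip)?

27.4 m

dip-slip = net slip × sin(rake) = 287 m × sin(25.1°) = 121.7 m
heave = dip-slip × cos(dip) = 121.7 × cos(77°) = 27.4 m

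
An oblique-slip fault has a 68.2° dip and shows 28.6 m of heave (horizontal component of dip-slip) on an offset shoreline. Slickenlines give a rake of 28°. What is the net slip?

dip-slip = heave / cos(dip) = 28.6 / cos(68.2°) = 77.01 m
net slip = dip-slip / sin(rake) = 77.01 / sin(28°) = 164 m

164 m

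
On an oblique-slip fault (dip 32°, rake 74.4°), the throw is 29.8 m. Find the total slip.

dip-slip = throw / sin(dip) = 29.8 / sin(32°) = 56.23 m
net slip = dip-slip / sin(rake) = 56.23 / sin(74.4°) = 58.4 m

58.4 m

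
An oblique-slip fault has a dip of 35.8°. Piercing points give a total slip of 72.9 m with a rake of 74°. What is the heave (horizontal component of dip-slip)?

dip-slip = net slip × sin(rake) = 72.9 m × sin(74°) = 70.08 m
heave = dip-slip × cos(dip) = 70.08 × cos(35.8°) = 56.8 m

56.8 m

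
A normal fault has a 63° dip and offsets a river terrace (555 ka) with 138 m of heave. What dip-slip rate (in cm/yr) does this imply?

dip-slip = heave / cos(dip) = 138 m / cos(63°) = 304 m
rate = 304 m / 555 ka = 0.000548 m/yr = 0.0548 cm/yr

0.0548 cm/yr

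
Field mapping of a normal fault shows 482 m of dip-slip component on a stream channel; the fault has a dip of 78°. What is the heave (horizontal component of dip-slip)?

heave = dip-slip × cos(dip) = 482 m × cos(78°) = 100 m

100 m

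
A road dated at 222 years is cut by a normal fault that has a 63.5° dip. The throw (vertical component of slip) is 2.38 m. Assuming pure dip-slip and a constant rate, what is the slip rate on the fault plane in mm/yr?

dip-slip = throw / sin(dip) = 2.38 m / sin(63.5°) = 2.659 m
rate = 2.659 m / 222 years = 0.0120 m/yr = 12 mm/yr

12 mm/yr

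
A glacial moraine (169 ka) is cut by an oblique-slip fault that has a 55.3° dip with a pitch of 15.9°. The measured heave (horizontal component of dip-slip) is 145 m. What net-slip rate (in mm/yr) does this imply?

5.50 mm/yr

dip-slip = heave / cos(dip) = 145 / cos(55.3°) = 254.7 m
net slip = dip-slip / sin(rake) = 254.7 / sin(15.9°) = 929.7 m
rate = 929.7 m / 169 ka = 0.00550 m/yr = 5.50 mm/yr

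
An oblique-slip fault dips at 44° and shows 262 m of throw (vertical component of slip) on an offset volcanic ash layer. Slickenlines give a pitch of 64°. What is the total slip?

dip-slip = throw / sin(dip) = 262 / sin(44°) = 377.2 m
net slip = dip-slip / sin(rake) = 377.2 / sin(64°) = 420 m

420 m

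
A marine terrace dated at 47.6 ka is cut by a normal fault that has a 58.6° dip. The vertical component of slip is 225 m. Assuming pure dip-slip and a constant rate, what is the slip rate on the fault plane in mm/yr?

5.54 mm/yr

dip-slip = throw / sin(dip) = 225 m / sin(58.6°) = 263.6 m
rate = 263.6 m / 47.6 ka = 0.00554 m/yr = 5.54 mm/yr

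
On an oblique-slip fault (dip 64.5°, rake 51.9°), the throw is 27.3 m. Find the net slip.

38.4 m

dip-slip = throw / sin(dip) = 27.3 / sin(64.5°) = 30.25 m
net slip = dip-slip / sin(rake) = 30.25 / sin(51.9°) = 38.4 m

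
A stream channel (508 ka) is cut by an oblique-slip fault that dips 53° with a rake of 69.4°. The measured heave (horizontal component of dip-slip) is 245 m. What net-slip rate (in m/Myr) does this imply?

856 m/Myr

dip-slip = heave / cos(dip) = 245 / cos(53°) = 407.1 m
net slip = dip-slip / sin(rake) = 407.1 / sin(69.4°) = 434.9 m
rate = 434.9 m / 508 ka = 0.000856 m/yr = 856 m/Myr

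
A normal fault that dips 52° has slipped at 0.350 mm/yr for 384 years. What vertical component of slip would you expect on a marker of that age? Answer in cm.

dip-slip = rate × time = 0.350 mm/yr × 384 years = 0.1344 m
throw = dip-slip × sin(dip) = 0.1344 × sin(52°) = 0.106 m = 10.6 cm

10.6 cm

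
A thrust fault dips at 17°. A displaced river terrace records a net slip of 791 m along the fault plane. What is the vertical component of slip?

throw = dip-slip × sin(dip) = 791 m × sin(17°) = 231 m

231 m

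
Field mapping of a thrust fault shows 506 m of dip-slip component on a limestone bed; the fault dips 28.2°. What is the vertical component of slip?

throw = dip-slip × sin(dip) = 506 m × sin(28.2°) = 239 m

239 m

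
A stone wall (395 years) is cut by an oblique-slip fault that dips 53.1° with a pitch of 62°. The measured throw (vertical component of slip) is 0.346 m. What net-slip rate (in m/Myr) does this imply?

1240 m/Myr

dip-slip = throw / sin(dip) = 0.346 / sin(53.1°) = 0.4327 m
net slip = dip-slip / sin(rake) = 0.4327 / sin(62°) = 0.4900 m
rate = 0.4900 m / 395 years = 0.00124 m/yr = 1240 m/Myr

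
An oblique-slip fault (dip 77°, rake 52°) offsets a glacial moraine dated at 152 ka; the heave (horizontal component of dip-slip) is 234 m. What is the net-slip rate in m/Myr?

dip-slip = heave / cos(dip) = 234 / cos(77°) = 1040 m
net slip = dip-slip / sin(rake) = 1040 / sin(52°) = 1320 m
rate = 1320 m / 152 ka = 0.00868 m/yr = 8680 m/Myr

8680 m/Myr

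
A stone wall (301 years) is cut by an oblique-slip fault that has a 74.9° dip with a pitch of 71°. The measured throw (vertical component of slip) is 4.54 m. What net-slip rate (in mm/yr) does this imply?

dip-slip = throw / sin(dip) = 4.54 / sin(74.9°) = 4.702 m
net slip = dip-slip / sin(rake) = 4.702 / sin(71°) = 4.973 m
rate = 4.973 m / 301 years = 0.0165 m/yr = 16.5 mm/yr

16.5 mm/yr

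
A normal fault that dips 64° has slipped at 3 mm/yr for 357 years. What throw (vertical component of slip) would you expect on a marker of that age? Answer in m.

dip-slip = rate × time = 3 mm/yr × 357 years = 1.071 m
throw = dip-slip × sin(dip) = 1.071 × sin(64°) = 0.963 m

0.963 m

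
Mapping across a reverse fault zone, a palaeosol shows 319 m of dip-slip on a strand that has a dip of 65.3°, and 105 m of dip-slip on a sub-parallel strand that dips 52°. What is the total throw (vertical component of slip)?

373 m

throw_A = 319 × sin(65.3°) = 289.8 m
throw_B = 105 × sin(52°) = 82.74 m
total = 289.8 + 82.74 = 373 m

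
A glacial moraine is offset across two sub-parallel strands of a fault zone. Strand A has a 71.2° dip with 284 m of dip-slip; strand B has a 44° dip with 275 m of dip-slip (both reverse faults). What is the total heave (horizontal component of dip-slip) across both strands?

heave_A = 284 × cos(71.2°) = 91.52 m
heave_B = 275 × cos(44°) = 197.8 m
total = 91.52 + 197.8 = 289 m

289 m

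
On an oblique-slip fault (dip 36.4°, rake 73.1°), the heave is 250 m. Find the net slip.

325 m

dip-slip = heave / cos(dip) = 250 / cos(36.4°) = 310.6 m
net slip = dip-slip / sin(rake) = 310.6 / sin(73.1°) = 325 m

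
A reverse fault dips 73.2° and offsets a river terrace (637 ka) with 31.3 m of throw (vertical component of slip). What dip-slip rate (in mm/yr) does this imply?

0.0513 mm/yr

dip-slip = throw / sin(dip) = 31.3 m / sin(73.2°) = 32.70 m
rate = 32.70 m / 637 ka = 0.0000513 m/yr = 0.0513 mm/yr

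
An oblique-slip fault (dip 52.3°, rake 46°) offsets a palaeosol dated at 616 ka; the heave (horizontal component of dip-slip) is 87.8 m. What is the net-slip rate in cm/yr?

dip-slip = heave / cos(dip) = 87.8 / cos(52.3°) = 143.6 m
net slip = dip-slip / sin(rake) = 143.6 / sin(46°) = 199.6 m
rate = 199.6 m / 616 ka = 0.000324 m/yr = 0.0324 cm/yr

0.0324 cm/yr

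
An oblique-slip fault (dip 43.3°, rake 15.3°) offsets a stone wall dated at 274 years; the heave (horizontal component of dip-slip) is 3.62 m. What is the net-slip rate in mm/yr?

dip-slip = heave / cos(dip) = 3.62 / cos(43.3°) = 4.974 m
net slip = dip-slip / sin(rake) = 4.974 / sin(15.3°) = 18.85 m
rate = 18.85 m / 274 years = 0.0688 m/yr = 68.8 mm/yr

68.8 mm/yr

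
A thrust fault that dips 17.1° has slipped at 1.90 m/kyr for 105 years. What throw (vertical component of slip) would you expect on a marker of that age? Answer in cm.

5.87 cm

dip-slip = rate × time = 1.90 m/kyr × 105 years = 0.1995 m
throw = dip-slip × sin(dip) = 0.1995 × sin(17.1°) = 0.0587 m = 5.87 cm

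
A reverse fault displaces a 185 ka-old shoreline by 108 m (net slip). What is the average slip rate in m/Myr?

584 m/Myr

rate = 108 m / 185 ka = 0.000584 m/yr = 584 m/Myr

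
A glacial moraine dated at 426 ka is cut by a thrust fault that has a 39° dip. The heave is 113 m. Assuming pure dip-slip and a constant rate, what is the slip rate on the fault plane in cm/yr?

dip-slip = heave / cos(dip) = 113 m / cos(39°) = 145.4 m
rate = 145.4 m / 426 ka = 0.000341 m/yr = 0.0341 cm/yr

0.0341 cm/yr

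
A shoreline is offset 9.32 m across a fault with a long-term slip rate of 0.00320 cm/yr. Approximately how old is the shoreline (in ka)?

age = offset / rate = 9.32 m / (0.00320 cm/yr) = 291000 yr = 291 ka

291 ka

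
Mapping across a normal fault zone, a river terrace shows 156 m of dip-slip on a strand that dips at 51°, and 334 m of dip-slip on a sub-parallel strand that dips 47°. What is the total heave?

326 m

heave_A = 156 × cos(51°) = 98.17 m
heave_B = 334 × cos(47°) = 227.8 m
total = 98.17 + 227.8 = 326 m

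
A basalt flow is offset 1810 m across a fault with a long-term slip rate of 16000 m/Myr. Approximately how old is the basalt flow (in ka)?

113 ka

age = offset / rate = 1810 m / (16000 m/Myr) = 113000 yr = 113 ka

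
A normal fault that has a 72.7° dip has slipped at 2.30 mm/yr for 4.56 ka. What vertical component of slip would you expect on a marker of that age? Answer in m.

dip-slip = rate × time = 2.30 mm/yr × 4.56 ka = 10.49 m
throw = dip-slip × sin(dip) = 10.49 × sin(72.7°) = 10 m

10 m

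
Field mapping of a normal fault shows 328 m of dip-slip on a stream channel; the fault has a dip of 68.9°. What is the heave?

118 m

heave = dip-slip × cos(dip) = 328 m × cos(68.9°) = 118 m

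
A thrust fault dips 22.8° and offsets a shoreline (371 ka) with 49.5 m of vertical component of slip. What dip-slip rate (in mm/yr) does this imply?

dip-slip = throw / sin(dip) = 49.5 m / sin(22.8°) = 127.7 m
rate = 127.7 m / 371 ka = 0.000344 m/yr = 0.344 mm/yr

0.344 mm/yr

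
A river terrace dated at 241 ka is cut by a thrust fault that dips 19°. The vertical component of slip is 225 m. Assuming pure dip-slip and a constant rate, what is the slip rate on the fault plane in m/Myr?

dip-slip = throw / sin(dip) = 225 m / sin(19°) = 691.1 m
rate = 691.1 m / 241 ka = 0.00287 m/yr = 2870 m/Myr

2870 m/Myr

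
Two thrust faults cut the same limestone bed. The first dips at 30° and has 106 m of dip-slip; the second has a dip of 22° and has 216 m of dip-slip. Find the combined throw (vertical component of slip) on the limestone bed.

134 m

throw_A = 106 × sin(30°) = 53 m
throw_B = 216 × sin(22°) = 80.92 m
total = 53 + 80.92 = 134 m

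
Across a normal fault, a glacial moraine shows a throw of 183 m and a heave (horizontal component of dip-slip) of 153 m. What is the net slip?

239 m

net slip = √(throw² + heave²) = √(183² + 153²) = 239 m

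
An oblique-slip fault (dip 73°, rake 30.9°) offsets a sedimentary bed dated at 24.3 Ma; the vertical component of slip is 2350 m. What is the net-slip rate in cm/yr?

0.0197 cm/yr

dip-slip = throw / sin(dip) = 2350 / sin(73°) = 2457 m
net slip = dip-slip / sin(rake) = 2457 / sin(30.9°) = 4785 m
rate = 4785 m / 24.3 Ma = 0.000197 m/yr = 0.0197 cm/yr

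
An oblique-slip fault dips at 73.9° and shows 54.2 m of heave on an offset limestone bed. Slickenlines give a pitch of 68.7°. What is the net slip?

210 m

dip-slip = heave / cos(dip) = 54.2 / cos(73.9°) = 195.4 m
net slip = dip-slip / sin(rake) = 195.4 / sin(68.7°) = 210 m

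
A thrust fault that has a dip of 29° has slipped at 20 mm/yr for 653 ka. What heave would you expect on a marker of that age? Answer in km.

11.4 km

dip-slip = rate × time = 20 mm/yr × 653 ka = 13060 m
heave = dip-slip × cos(dip) = 13060 × cos(29°) = 11400 m = 11.4 km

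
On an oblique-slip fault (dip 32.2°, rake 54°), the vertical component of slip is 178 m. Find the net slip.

dip-slip = throw / sin(dip) = 178 / sin(32.2°) = 334 m
net slip = dip-slip / sin(rake) = 334 / sin(54°) = 413 m

413 m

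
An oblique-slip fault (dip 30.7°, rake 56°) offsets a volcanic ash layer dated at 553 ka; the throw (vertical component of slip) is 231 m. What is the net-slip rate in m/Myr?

987 m/Myr

dip-slip = throw / sin(dip) = 231 / sin(30.7°) = 452.5 m
net slip = dip-slip / sin(rake) = 452.5 / sin(56°) = 545.8 m
rate = 545.8 m / 553 ka = 0.000987 m/yr = 987 m/Myr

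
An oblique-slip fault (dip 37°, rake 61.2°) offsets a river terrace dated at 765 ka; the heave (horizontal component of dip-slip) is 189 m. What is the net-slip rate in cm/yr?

dip-slip = heave / cos(dip) = 189 / cos(37°) = 236.7 m
net slip = dip-slip / sin(rake) = 236.7 / sin(61.2°) = 270.1 m
rate = 270.1 m / 765 ka = 0.000353 m/yr = 0.0353 cm/yr

0.0353 cm/yr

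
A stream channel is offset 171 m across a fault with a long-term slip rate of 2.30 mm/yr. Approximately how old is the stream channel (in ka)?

74.3 ka

age = offset / rate = 171 m / (2.30 mm/yr) = 74300 yr = 74.3 ka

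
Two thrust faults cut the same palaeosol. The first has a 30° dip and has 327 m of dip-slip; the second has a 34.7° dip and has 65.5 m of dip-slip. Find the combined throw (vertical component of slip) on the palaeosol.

201 m

throw_A = 327 × sin(30°) = 163.5 m
throw_B = 65.5 × sin(34.7°) = 37.29 m
total = 163.5 + 37.29 = 201 m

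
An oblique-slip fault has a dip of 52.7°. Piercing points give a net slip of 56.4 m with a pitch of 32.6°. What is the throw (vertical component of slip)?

dip-slip = net slip × sin(rake) = 56.4 m × sin(32.6°) = 30.39 m
throw = dip-slip × sin(dip) = 30.39 × sin(52.7°) = 24.2 m

24.2 m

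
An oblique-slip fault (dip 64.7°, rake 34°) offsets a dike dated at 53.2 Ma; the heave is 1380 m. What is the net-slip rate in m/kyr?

dip-slip = heave / cos(dip) = 1380 / cos(64.7°) = 3229 m
net slip = dip-slip / sin(rake) = 3229 / sin(34°) = 5775 m
rate = 5775 m / 53.2 Ma = 0.000109 m/yr = 0.109 m/kyr

0.109 m/kyr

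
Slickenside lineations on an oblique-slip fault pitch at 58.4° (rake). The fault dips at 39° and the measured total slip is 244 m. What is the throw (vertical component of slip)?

131 m

dip-slip = net slip × sin(rake) = 244 m × sin(58.4°) = 207.8 m
throw = dip-slip × sin(dip) = 207.8 × sin(39°) = 131 m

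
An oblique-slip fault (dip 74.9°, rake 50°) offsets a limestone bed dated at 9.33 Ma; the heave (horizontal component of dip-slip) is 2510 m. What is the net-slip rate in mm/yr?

dip-slip = heave / cos(dip) = 2510 / cos(74.9°) = 9635 m
net slip = dip-slip / sin(rake) = 9635 / sin(50°) = 12580 m
rate = 12580 m / 9.33 Ma = 0.00135 m/yr = 1.35 mm/yr

1.35 mm/yr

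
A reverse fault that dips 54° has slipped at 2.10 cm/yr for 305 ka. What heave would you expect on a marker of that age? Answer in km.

dip-slip = rate × time = 2.10 cm/yr × 305 ka = 6405 m
heave = dip-slip × cos(dip) = 6405 × cos(54°) = 3760 m = 3.76 km

3.76 km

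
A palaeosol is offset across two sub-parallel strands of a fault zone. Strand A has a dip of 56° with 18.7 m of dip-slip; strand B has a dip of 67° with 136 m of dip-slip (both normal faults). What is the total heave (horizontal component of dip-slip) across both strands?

63.6 m

heave_A = 18.7 × cos(56°) = 10.46 m
heave_B = 136 × cos(67°) = 53.14 m
total = 10.46 + 53.14 = 63.6 m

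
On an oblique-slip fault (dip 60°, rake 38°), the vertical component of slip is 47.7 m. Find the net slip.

dip-slip = throw / sin(dip) = 47.7 / sin(60°) = 55.08 m
net slip = dip-slip / sin(rake) = 55.08 / sin(38°) = 89.5 m

89.5 m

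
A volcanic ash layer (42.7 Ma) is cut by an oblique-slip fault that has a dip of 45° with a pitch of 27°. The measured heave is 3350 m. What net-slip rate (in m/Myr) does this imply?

244 m/Myr

dip-slip = heave / cos(dip) = 3350 / cos(45°) = 4738 m
net slip = dip-slip / sin(rake) = 4738 / sin(27°) = 10440 m
rate = 10440 m / 42.7 Ma = 0.000244 m/yr = 244 m/Myr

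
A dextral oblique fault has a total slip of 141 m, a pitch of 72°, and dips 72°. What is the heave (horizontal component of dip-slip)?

41.4 m

dip-slip = net slip × sin(rake) = 141 m × sin(72°) = 134.1 m
heave = dip-slip × cos(dip) = 134.1 × cos(72°) = 41.4 m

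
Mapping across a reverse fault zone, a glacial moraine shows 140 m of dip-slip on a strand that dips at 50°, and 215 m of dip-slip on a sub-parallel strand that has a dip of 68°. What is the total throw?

throw_A = 140 × sin(50°) = 107.2 m
throw_B = 215 × sin(68°) = 199.3 m
total = 107.2 + 199.3 = 307 m

307 m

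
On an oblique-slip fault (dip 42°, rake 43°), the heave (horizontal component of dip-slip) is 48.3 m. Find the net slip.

95.3 m

dip-slip = heave / cos(dip) = 48.3 / cos(42°) = 64.99 m
net slip = dip-slip / sin(rake) = 64.99 / sin(43°) = 95.3 m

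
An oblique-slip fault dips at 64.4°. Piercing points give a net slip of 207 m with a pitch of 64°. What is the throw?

168 m

dip-slip = net slip × sin(rake) = 207 m × sin(64°) = 186.1 m
throw = dip-slip × sin(dip) = 186.1 × sin(64.4°) = 168 m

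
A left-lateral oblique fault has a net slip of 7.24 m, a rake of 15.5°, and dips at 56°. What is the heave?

1.08 m

dip-slip = net slip × sin(rake) = 7.24 m × sin(15.5°) = 1.935 m
heave = dip-slip × cos(dip) = 1.935 × cos(56°) = 1.08 m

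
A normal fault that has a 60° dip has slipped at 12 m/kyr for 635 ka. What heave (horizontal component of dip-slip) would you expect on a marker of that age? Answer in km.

dip-slip = rate × time = 12 m/kyr × 635 ka = 7620 m
heave = dip-slip × cos(dip) = 7620 × cos(60°) = 3810 m = 3.81 km

3.81 km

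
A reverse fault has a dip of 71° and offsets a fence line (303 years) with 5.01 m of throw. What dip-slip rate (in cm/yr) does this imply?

1.75 cm/yr

dip-slip = throw / sin(dip) = 5.01 m / sin(71°) = 5.299 m
rate = 5.299 m / 303 years = 0.0175 m/yr = 1.75 cm/yr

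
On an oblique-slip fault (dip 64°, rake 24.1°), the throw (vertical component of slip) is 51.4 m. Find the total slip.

dip-slip = throw / sin(dip) = 51.4 / sin(64°) = 57.19 m
net slip = dip-slip / sin(rake) = 57.19 / sin(24.1°) = 140 m

140 m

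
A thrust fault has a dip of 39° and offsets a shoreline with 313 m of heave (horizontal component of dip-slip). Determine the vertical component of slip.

throw = heave × tan(dip) = 313 × tan(39°) = 253 m

253 m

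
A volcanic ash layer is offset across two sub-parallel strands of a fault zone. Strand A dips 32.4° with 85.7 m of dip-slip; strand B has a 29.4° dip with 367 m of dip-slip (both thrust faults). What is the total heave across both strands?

heave_A = 85.7 × cos(32.4°) = 72.36 m
heave_B = 367 × cos(29.4°) = 319.7 m
total = 72.36 + 319.7 = 392 m

392 m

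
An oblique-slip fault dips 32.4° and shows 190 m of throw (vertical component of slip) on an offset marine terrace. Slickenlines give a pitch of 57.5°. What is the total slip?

420 m

dip-slip = throw / sin(dip) = 190 / sin(32.4°) = 354.6 m
net slip = dip-slip / sin(rake) = 354.6 / sin(57.5°) = 420 m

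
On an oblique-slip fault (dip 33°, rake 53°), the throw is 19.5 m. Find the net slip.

dip-slip = throw / sin(dip) = 19.5 / sin(33°) = 35.80 m
net slip = dip-slip / sin(rake) = 35.80 / sin(53°) = 44.8 m

44.8 m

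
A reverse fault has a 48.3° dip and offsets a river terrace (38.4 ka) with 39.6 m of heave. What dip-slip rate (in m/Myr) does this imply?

dip-slip = heave / cos(dip) = 39.6 m / cos(48.3°) = 59.53 m
rate = 59.53 m / 38.4 ka = 0.00155 m/yr = 1550 m/Myr

1550 m/Myr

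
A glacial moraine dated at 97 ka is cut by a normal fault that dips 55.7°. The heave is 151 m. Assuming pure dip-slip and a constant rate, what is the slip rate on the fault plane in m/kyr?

dip-slip = heave / cos(dip) = 151 m / cos(55.7°) = 268 m
rate = 268 m / 97 ka = 0.00276 m/yr = 2.76 m/kyr

2.76 m/kyr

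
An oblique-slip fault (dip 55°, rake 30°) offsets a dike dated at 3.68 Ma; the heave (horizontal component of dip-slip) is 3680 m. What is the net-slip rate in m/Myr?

dip-slip = heave / cos(dip) = 3680 / cos(55°) = 6416 m
net slip = dip-slip / sin(rake) = 6416 / sin(30°) = 12830 m
rate = 12830 m / 3.68 Ma = 0.00349 m/yr = 3490 m/Myr

3490 m/Myr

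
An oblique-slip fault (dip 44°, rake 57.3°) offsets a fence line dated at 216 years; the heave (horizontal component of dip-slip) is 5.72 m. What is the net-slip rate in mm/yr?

dip-slip = heave / cos(dip) = 5.72 / cos(44°) = 7.952 m
net slip = dip-slip / sin(rake) = 7.952 / sin(57.3°) = 9.449 m
rate = 9.449 m / 216 years = 0.0437 m/yr = 43.7 mm/yr

43.7 mm/yr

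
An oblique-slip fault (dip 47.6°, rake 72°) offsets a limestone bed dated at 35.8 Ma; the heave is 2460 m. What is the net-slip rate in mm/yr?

dip-slip = heave / cos(dip) = 2460 / cos(47.6°) = 3648 m
net slip = dip-slip / sin(rake) = 3648 / sin(72°) = 3836 m
rate = 3836 m / 35.8 Ma = 0.000107 m/yr = 0.107 mm/yr

0.107 mm/yr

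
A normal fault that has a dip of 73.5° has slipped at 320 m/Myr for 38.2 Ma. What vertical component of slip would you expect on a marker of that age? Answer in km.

11.7 km

dip-slip = rate × time = 320 m/Myr × 38.2 Ma = 12220 m
throw = dip-slip × sin(dip) = 12220 × sin(73.5°) = 11700 m = 11.7 km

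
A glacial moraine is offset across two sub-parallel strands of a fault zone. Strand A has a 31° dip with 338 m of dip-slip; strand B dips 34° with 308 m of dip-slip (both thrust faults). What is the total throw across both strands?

throw_A = 338 × sin(31°) = 174.1 m
throw_B = 308 × sin(34°) = 172.2 m
total = 174.1 + 172.2 = 346 m

346 m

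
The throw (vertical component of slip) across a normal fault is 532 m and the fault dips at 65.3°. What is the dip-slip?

586 m

dip-slip = throw / sin(dip) = 532 / sin(65.3°) = 586 m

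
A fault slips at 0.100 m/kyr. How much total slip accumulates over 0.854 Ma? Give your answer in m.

slip = rate × time = 0.100 m/kyr × 0.854 Ma = 85.4 m

85.4 m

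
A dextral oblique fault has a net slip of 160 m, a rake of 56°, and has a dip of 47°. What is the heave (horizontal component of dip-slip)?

dip-slip = net slip × sin(rake) = 160 m × sin(56°) = 132.6 m
heave = dip-slip × cos(dip) = 132.6 × cos(47°) = 90.5 m

90.5 m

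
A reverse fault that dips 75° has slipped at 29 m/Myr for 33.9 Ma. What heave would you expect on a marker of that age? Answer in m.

254 m

dip-slip = rate × time = 29 m/Myr × 33.9 Ma = 983.1 m
heave = dip-slip × cos(dip) = 983.1 × cos(75°) = 254 m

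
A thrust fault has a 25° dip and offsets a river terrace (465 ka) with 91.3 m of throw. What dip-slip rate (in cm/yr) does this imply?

dip-slip = throw / sin(dip) = 91.3 m / sin(25°) = 216 m
rate = 216 m / 465 ka = 0.000465 m/yr = 0.0465 cm/yr

0.0465 cm/yr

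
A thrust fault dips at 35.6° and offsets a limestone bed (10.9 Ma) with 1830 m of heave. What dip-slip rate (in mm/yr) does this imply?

dip-slip = heave / cos(dip) = 1830 m / cos(35.6°) = 2251 m
rate = 2251 m / 10.9 Ma = 0.000206 m/yr = 0.206 mm/yr

0.206 mm/yr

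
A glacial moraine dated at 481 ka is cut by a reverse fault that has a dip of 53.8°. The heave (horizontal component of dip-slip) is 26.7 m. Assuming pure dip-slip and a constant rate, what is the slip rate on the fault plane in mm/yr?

0.0940 mm/yr

dip-slip = heave / cos(dip) = 26.7 m / cos(53.8°) = 45.21 m
rate = 45.21 m / 481 ka = 0.0000940 m/yr = 0.0940 mm/yr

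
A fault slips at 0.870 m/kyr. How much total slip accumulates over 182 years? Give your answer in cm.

15.8 cm

slip = rate × time = 0.870 m/kyr × 182 years = 0.158 m = 15.8 cm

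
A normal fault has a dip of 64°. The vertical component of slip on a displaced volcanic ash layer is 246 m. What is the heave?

120 m

heave = throw / tan(dip) = 246 / tan(64°) = 120 m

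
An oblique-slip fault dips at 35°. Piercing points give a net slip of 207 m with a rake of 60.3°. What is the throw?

103 m

dip-slip = net slip × sin(rake) = 207 m × sin(60.3°) = 179.8 m
throw = dip-slip × sin(dip) = 179.8 × sin(35°) = 103 m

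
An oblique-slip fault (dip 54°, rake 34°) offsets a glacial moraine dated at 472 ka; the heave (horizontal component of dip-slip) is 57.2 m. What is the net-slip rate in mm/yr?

dip-slip = heave / cos(dip) = 57.2 / cos(54°) = 97.31 m
net slip = dip-slip / sin(rake) = 97.31 / sin(34°) = 174 m
rate = 174 m / 472 ka = 0.000369 m/yr = 0.369 mm/yr

0.369 mm/yr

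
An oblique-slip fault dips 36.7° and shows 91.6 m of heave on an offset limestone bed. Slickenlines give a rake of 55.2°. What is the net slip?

139 m

dip-slip = heave / cos(dip) = 91.6 / cos(36.7°) = 114.2 m
net slip = dip-slip / sin(rake) = 114.2 / sin(55.2°) = 139 m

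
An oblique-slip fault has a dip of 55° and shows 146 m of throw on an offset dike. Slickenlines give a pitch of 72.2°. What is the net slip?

187 m

dip-slip = throw / sin(dip) = 146 / sin(55°) = 178.2 m
net slip = dip-slip / sin(rake) = 178.2 / sin(72.2°) = 187 m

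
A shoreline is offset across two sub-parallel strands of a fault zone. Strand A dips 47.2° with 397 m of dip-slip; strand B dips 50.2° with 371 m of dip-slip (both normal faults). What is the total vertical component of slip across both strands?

576 m

throw_A = 397 × sin(47.2°) = 291.3 m
throw_B = 371 × sin(50.2°) = 285 m
total = 291.3 + 285 = 576 m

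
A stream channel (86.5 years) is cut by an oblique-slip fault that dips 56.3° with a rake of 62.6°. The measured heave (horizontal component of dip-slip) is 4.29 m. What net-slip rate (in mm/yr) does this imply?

101 mm/yr

dip-slip = heave / cos(dip) = 4.29 / cos(56.3°) = 7.732 m
net slip = dip-slip / sin(rake) = 7.732 / sin(62.6°) = 8.709 m
rate = 8.709 m / 86.5 years = 0.101 m/yr = 101 mm/yr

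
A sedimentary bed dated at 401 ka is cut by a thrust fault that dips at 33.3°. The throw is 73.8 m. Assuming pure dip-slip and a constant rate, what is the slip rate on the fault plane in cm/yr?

dip-slip = throw / sin(dip) = 73.8 m / sin(33.3°) = 134.4 m
rate = 134.4 m / 401 ka = 0.000335 m/yr = 0.0335 cm/yr

0.0335 cm/yr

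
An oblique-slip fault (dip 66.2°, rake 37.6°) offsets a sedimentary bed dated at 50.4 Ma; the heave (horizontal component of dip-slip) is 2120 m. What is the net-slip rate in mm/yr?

dip-slip = heave / cos(dip) = 2120 / cos(66.2°) = 5253 m
net slip = dip-slip / sin(rake) = 5253 / sin(37.6°) = 8610 m
rate = 8610 m / 50.4 Ma = 0.000171 m/yr = 0.171 mm/yr

0.171 mm/yr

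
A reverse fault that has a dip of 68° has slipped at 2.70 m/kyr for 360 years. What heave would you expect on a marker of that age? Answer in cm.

36.4 cm

dip-slip = rate × time = 2.70 m/kyr × 360 years = 0.9720 m
heave = dip-slip × cos(dip) = 0.9720 × cos(68°) = 0.364 m = 36.4 cm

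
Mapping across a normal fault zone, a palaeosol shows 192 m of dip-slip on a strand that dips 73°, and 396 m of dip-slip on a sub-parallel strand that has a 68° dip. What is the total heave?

204 m

heave_A = 192 × cos(73°) = 56.14 m
heave_B = 396 × cos(68°) = 148.3 m
total = 56.14 + 148.3 = 204 m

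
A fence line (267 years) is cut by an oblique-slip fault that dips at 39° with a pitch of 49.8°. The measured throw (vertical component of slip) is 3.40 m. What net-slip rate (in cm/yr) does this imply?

2.65 cm/yr

dip-slip = throw / sin(dip) = 3.40 / sin(39°) = 5.403 m
net slip = dip-slip / sin(rake) = 5.403 / sin(49.8°) = 7.073 m
rate = 7.073 m / 267 years = 0.0265 m/yr = 2.65 cm/yr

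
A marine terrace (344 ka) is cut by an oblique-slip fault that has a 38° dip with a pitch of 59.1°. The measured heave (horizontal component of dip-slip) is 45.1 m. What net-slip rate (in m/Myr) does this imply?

dip-slip = heave / cos(dip) = 45.1 / cos(38°) = 57.23 m
net slip = dip-slip / sin(rake) = 57.23 / sin(59.1°) = 66.70 m
rate = 66.70 m / 344 ka = 0.000194 m/yr = 194 m/Myr

194 m/Myr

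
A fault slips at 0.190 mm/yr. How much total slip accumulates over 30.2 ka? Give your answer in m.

slip = rate × time = 0.190 mm/yr × 30.2 ka = 5.74 m

5.74 m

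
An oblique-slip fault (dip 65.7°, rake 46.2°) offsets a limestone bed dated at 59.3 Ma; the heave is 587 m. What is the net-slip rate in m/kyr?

0.0333 m/kyr

dip-slip = heave / cos(dip) = 587 / cos(65.7°) = 1426 m
net slip = dip-slip / sin(rake) = 1426 / sin(46.2°) = 1976 m
rate = 1976 m / 59.3 Ma = 0.0000333 m/yr = 0.0333 m/kyr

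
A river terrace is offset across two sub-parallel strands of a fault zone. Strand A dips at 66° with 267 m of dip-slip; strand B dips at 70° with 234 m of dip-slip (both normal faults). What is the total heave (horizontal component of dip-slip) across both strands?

heave_A = 267 × cos(66°) = 108.6 m
heave_B = 234 × cos(70°) = 80.03 m
total = 108.6 + 80.03 = 189 m

189 m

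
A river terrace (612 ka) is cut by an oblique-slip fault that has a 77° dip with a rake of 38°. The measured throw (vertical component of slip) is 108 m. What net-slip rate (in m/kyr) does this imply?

dip-slip = throw / sin(dip) = 108 / sin(77°) = 110.8 m
net slip = dip-slip / sin(rake) = 110.8 / sin(38°) = 180 m
rate = 180 m / 612 ka = 0.000294 m/yr = 0.294 m/kyr

0.294 m/kyr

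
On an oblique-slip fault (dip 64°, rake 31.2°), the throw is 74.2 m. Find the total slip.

159 m

dip-slip = throw / sin(dip) = 74.2 / sin(64°) = 82.56 m
net slip = dip-slip / sin(rake) = 82.56 / sin(31.2°) = 159 m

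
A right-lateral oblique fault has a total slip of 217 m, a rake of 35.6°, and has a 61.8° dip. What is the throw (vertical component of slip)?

dip-slip = net slip × sin(rake) = 217 m × sin(35.6°) = 126.3 m
throw = dip-slip × sin(dip) = 126.3 × sin(61.8°) = 111 m

111 m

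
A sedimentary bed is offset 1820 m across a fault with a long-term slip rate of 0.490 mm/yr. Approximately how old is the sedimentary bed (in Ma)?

age = offset / rate = 1820 m / (0.490 mm/yr) = 3.71e+06 yr = 3.71 Ma

3.71 Ma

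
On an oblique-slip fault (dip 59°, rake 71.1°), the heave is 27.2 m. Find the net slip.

55.8 m

dip-slip = heave / cos(dip) = 27.2 / cos(59°) = 52.81 m
net slip = dip-slip / sin(rake) = 52.81 / sin(71.1°) = 55.8 m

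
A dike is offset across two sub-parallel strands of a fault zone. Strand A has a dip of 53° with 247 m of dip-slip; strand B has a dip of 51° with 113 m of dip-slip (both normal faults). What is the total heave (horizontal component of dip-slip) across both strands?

heave_A = 247 × cos(53°) = 148.6 m
heave_B = 113 × cos(51°) = 71.11 m
total = 148.6 + 71.11 = 220 m

220 m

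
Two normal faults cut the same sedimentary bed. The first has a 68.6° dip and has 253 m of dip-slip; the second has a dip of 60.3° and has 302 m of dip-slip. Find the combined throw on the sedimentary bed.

throw_A = 253 × sin(68.6°) = 235.6 m
throw_B = 302 × sin(60.3°) = 262.3 m
total = 235.6 + 262.3 = 498 m

498 m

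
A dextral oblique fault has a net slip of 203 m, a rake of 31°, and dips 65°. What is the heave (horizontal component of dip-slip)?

dip-slip = net slip × sin(rake) = 203 m × sin(31°) = 104.6 m
heave = dip-slip × cos(dip) = 104.6 × cos(65°) = 44.2 m

44.2 m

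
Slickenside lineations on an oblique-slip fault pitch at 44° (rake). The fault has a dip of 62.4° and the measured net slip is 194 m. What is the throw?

119 m

dip-slip = net slip × sin(rake) = 194 m × sin(44°) = 134.8 m
throw = dip-slip × sin(dip) = 134.8 × sin(62.4°) = 119 m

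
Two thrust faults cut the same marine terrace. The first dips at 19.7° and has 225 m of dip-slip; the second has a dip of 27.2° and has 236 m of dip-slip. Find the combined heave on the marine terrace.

heave_A = 225 × cos(19.7°) = 211.8 m
heave_B = 236 × cos(27.2°) = 209.9 m
total = 211.8 + 209.9 = 422 m

422 m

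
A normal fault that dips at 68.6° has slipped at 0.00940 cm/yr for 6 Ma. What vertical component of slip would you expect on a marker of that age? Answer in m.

525 m

dip-slip = rate × time = 0.00940 cm/yr × 6 Ma = 564 m
throw = dip-slip × sin(dip) = 564 × sin(68.6°) = 525 m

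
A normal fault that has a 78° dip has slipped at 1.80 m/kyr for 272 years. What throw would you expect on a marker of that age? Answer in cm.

dip-slip = rate × time = 1.80 m/kyr × 272 years = 0.4896 m
throw = dip-slip × sin(dip) = 0.4896 × sin(78°) = 0.479 m = 47.9 cm

47.9 cm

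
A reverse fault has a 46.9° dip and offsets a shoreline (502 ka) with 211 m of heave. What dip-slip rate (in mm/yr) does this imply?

0.615 mm/yr

dip-slip = heave / cos(dip) = 211 m / cos(46.9°) = 308.8 m
rate = 308.8 m / 502 ka = 0.000615 m/yr = 0.615 mm/yr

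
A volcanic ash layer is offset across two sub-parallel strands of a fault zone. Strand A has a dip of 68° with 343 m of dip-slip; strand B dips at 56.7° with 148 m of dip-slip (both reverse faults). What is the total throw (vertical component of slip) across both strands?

throw_A = 343 × sin(68°) = 318 m
throw_B = 148 × sin(56.7°) = 123.7 m
total = 318 + 123.7 = 442 m

442 m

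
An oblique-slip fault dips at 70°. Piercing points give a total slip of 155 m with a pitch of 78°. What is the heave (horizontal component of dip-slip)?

51.9 m

dip-slip = net slip × sin(rake) = 155 m × sin(78°) = 151.6 m
heave = dip-slip × cos(dip) = 151.6 × cos(70°) = 51.9 m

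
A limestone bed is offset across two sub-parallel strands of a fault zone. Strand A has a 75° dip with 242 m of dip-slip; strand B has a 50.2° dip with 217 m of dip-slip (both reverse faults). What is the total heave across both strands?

202 m

heave_A = 242 × cos(75°) = 62.63 m
heave_B = 217 × cos(50.2°) = 138.9 m
total = 62.63 + 138.9 = 202 m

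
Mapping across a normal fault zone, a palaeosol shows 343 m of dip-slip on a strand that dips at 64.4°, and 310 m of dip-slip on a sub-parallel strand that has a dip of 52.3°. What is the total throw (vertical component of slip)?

555 m

throw_A = 343 × sin(64.4°) = 309.3 m
throw_B = 310 × sin(52.3°) = 245.3 m
total = 309.3 + 245.3 = 555 m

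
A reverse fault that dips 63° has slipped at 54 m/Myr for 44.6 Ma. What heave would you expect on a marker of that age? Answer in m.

1090 m

dip-slip = rate × time = 54 m/Myr × 44.6 Ma = 2408 m
heave = dip-slip × cos(dip) = 2408 × cos(63°) = 1090 m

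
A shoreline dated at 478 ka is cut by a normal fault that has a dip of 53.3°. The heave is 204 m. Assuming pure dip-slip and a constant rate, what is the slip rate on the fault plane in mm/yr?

0.714 mm/yr

dip-slip = heave / cos(dip) = 204 m / cos(53.3°) = 341.4 m
rate = 341.4 m / 478 ka = 0.000714 m/yr = 0.714 mm/yr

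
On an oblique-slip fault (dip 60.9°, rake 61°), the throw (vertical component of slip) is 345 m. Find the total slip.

451 m

dip-slip = throw / sin(dip) = 345 / sin(60.9°) = 394.8 m
net slip = dip-slip / sin(rake) = 394.8 / sin(61°) = 451 m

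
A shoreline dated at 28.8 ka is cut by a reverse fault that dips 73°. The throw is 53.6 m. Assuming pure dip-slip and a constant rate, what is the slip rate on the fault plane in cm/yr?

dip-slip = throw / sin(dip) = 53.6 m / sin(73°) = 56.05 m
rate = 56.05 m / 28.8 ka = 0.00195 m/yr = 0.195 cm/yr

0.195 cm/yr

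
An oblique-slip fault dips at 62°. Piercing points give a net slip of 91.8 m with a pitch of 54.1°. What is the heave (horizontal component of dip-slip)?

34.9 m

dip-slip = net slip × sin(rake) = 91.8 m × sin(54.1°) = 74.36 m
heave = dip-slip × cos(dip) = 74.36 × cos(62°) = 34.9 m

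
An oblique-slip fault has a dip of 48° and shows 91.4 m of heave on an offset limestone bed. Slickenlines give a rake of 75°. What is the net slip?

141 m

dip-slip = heave / cos(dip) = 91.4 / cos(48°) = 136.6 m
net slip = dip-slip / sin(rake) = 136.6 / sin(75°) = 141 m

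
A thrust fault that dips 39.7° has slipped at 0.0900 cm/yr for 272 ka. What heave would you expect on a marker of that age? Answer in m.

188 m

dip-slip = rate × time = 0.0900 cm/yr × 272 ka = 244.8 m
heave = dip-slip × cos(dip) = 244.8 × cos(39.7°) = 188 m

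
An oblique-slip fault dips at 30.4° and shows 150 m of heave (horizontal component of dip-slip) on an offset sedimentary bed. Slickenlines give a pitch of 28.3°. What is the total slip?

367 m

dip-slip = heave / cos(dip) = 150 / cos(30.4°) = 173.9 m
net slip = dip-slip / sin(rake) = 173.9 / sin(28.3°) = 367 m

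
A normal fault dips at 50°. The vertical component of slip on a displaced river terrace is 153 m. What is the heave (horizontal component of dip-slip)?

128 m

heave = throw / tan(dip) = 153 / tan(50°) = 128 m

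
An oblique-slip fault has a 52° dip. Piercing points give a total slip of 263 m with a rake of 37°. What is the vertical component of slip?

125 m

dip-slip = net slip × sin(rake) = 263 m × sin(37°) = 158.3 m
throw = dip-slip × sin(dip) = 158.3 × sin(52°) = 125 m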